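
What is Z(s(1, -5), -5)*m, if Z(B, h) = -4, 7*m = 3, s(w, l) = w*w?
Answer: -12/7 ≈ -1.7143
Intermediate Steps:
s(w, l) = w²
m = 3/7 (m = (⅐)*3 = 3/7 ≈ 0.42857)
Z(s(1, -5), -5)*m = -4*3/7 = -12/7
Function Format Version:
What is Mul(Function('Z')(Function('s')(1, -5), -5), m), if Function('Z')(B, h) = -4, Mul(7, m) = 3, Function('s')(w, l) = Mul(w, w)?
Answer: Rational(-12, 7) ≈ -1.7143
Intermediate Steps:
Function('s')(w, l) = Pow(w, 2)
m = Rational(3, 7) (m = Mul(Rational(1, 7), 3) = Rational(3, 7) ≈ 0.42857)
Mul(Function('Z')(Function('s')(1, -5), -5), m) = Mul(-4, Rational(3, 7)) = Rational(-12, 7)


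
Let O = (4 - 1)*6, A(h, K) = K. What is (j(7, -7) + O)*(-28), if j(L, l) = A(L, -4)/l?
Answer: -520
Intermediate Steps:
O = 18 (O = 3*6 = 18)
j(L, l) = -4/l
(j(7, -7) + O)*(-28) = (-4/(-7) + 18)*(-28) = (-4*(-⅐) + 18)*(-28) = (4/7 + 18)*(-28) = (130/7)*(-28) = -520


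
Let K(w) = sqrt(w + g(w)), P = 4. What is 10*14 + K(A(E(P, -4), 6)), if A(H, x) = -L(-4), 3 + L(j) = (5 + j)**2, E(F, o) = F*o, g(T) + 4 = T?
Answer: 140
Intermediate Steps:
g(T) = -4 + T
L(j) = -3 + (5 + j)**2
A(H, x) = 2 (A(H, x) = -(-3 + (5 - 4)**2) = -(-3 + 1**2) = -(-3 + 1) = -1*(-2) = 2)
K(w) = sqrt(-4 + 2*w) (K(w) = sqrt(w + (-4 + w)) = sqrt(-4 + 2*w))
10*14 + K(A(E(P, -4), 6)) = 10*14 + sqrt(-4 + 2*2) = 140 + sqrt(-4 + 4) = 140 + sqrt(0) = 140 + 0 = 140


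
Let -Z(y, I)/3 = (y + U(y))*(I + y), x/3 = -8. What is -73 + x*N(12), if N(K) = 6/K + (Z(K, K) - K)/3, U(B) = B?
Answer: 13835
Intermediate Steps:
x = -24 (x = 3*(-8) = -24)
Z(y, I) = -6*y*(I + y) (Z(y, I) = -3*(y + y)*(I + y) = -3*2*y*(I + y) = -6*y*(I + y))
N(K) = -4*K**2 + 6/K - K/3 (N(K) = 6/K + (6*K*(-K - K) - K)/3 = 6/K + (6*K*(-2*K) - K)*(1/3) = 6/K + (-12*K**2 - K)*(1/3) = 6/K + (-K - 12*K**2)*(1/3) = 6/K + (-4*K**2 - K/3) = -4*K**2 + 6/K - K/3)
-73 + x*N(12) = -73 - 24*(-4*12**2 + 6/12 - 1/3*12) = -73 - 24*(-4*144 + 6*(1/12) - 4) = -73 - 24*(-576 + 1/2 - 4) = -73 - 24*(-1159/2) = -73 + 13908 = 13835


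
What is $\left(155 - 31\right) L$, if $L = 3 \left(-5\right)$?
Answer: $-1860$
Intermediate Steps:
$L = -15$
$\left(155 - 31\right) L = \left(155 - 31\right) \left(-15\right) = 124 \left(-15\right) = -1860$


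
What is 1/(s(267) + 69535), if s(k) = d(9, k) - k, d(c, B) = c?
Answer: 1/69277 ≈ 1.4435e-5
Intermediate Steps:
s(k) = 9 - k
1/(s(267) + 69535) = 1/((9 - 1*267) + 69535) = 1/((9 - 267) + 69535) = 1/(-258 + 69535) = 1/69277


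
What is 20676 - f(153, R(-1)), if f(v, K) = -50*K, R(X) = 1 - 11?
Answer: 20176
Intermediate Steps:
R(X) = -10
20676 - f(153, R(-1)) = 20676 - (-50)*(-10) = 20676 - 1*500 = 20676 - 500 = 20176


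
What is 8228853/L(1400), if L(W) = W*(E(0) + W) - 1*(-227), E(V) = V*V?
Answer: 914317/217803 ≈ 4.1979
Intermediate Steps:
E(V) = V²
L(W) = 227 + W² (L(W) = W*(0² + W) - 1*(-227) = W*(0 + W) + 227 = W*W + 227 = W² + 227 = 227 + W²)
8228853/L(1400) = 8228853/(227 + 1400²) = 8228853/(227 + 1960000) = 8228853/1960227 = 8228853*(1/1960227) = 914317/217803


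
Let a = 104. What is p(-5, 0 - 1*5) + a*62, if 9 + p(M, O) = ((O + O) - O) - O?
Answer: 6439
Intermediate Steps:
p(M, O) = -9 (p(M, O) = -9 + (((O + O) - O) - O) = -9 + ((2*O - O) - O) = -9 + (O - O) = -9 + 0 = -9)
p(-5, 0 - 1*5) + a*62 = -9 + 104*62 = -9 + 6448 = 6439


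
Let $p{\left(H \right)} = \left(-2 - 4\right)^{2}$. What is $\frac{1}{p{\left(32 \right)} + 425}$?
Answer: $\frac{1}{461} \approx 0.0021692$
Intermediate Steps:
$p{\left(H \right)} = 36$ ($p{\left(H \right)} = \left(-6\right)^{2} = 36$)
$\frac{1}{p{\left(32 \right)} + 425} = \frac{1}{36 + 425} = \frac{1}{461}$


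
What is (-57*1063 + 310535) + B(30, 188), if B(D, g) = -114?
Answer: 249830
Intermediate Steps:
(-57*1063 + 310535) + B(30, 188) = (-57*1063 + 310535) - 114 = (-60591 + 310535) - 114 = 249944 - 114 = 249830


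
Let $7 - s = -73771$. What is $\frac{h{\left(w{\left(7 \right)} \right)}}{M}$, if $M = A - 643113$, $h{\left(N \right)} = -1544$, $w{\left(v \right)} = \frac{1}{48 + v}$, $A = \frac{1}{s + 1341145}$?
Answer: $\frac{1092320556}{454977687649} \approx 0.0024008$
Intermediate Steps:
$s = 73778$ ($s = 7 - -73771 = 7 + 73771 = 73778$)
$A = \frac{1}{1414923}$ ($A = \frac{1}{73778 + 1341145} = \frac{1}{1414923} \approx 7.0675 \cdot 10^{-7}$)
$M = - \frac{909955375298}{1414923}$ ($M = \frac{1}{1414923} - 643113 = - \frac{909955375298}{1414923} \approx -6.4311 \cdot 10^{5}$)
$\frac{h{\left(w{\left(7 \right)} \right)}}{M} = - \frac{1544}{- \frac{909955375298}{1414923}} = \left(-1544\right) \left(- \frac{1414923}{909955375298}\right) = \frac{1092320556}{454977687649}$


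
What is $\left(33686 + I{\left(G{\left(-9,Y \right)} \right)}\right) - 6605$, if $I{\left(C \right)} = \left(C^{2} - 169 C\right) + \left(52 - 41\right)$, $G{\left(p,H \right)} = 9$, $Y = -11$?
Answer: $25652$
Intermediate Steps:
$I{\left(C \right)} = 11 + C^{2} - 169 C$ ($I{\left(C \right)} = \left(C^{2} - 169 C\right) + \left(52 - 41\right) = \left(C^{2} - 169 C\right) + 11 = 11 + C^{2} - 169 C$)
$\left(33686 + I{\left(G{\left(-9,Y \right)} \right)}\right) - 6605 = \left(33686 + \left(11 + 9^{2} - 1521\right)\right) - 6605 = \left(33686 + \left(11 + 81 - 1521\right)\right) - 6605 = \left(33686 - 1429\right) - 6605 = 32257 - 6605 = 25652$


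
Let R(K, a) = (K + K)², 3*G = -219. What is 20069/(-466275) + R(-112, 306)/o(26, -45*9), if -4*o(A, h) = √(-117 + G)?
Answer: -20069/466275 + 100352*I*√190/95 ≈ -0.043041 + 14561.0*I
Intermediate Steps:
G = -73 (G = (⅓)*(-219) = -73)
R(K, a) = 4*K² (R(K, a) = (2*K)² = 4*K²)
o(A, h) = -I*√190/4 (o(A, h) = -√(-117 - 73)/4 = -I*√190/4)
20069/(-466275) + R(-112, 306)/o(26, -45*9) = 20069/(-466275) + (4*(-112)²)/((-I*√190/4)) = 20069*(-1/466275) + (4*12544)*(2*I*√190/95) = -20069/466275 + 50176*(2*I*√190/95) = -20069/466275 + 100352*I*√190/95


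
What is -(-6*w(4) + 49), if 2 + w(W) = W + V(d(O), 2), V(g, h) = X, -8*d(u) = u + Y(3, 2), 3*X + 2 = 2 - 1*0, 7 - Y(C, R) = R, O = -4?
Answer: -37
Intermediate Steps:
Y(C, R) = 7 - R
X = 0 (X = -⅔ + (2 - 1*0)/3 = -⅔ + (2 + 0)/3 = -⅔ + (⅓)*2 = -⅔ + ⅔ = 0)
d(u) = -5/8 - u/8 (d(u) = -(u + (7 - 1*2))/8 = -(u + (7 - 2))/8 = -(u + 5)/8 = -(5 + u)/8 = -5/8 - u/8)
V(g, h) = 0
w(W) = -2 + W (w(W) = -2 + (W + 0) = -2 + W)
-(-6*w(4) + 49) = -(-6*(-2 + 4) + 49) = -(-6*2 + 49) = -(-12 + 49) = -1*37 = -37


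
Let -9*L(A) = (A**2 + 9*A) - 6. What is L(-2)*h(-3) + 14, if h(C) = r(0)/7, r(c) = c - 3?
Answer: 274/21 ≈ 13.048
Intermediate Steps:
r(c) = -3 + c
L(A) = 2/3 - A - A**2/9 (L(A) = -((A**2 + 9*A) - 6)/9 = -(-6 + A**2 + 9*A)/9 = 2/3 - A - A**2/9)
h(C) = -3/7 (h(C) = (-3 + 0)/7 = -3*1/7 = -3/7)
L(-2)*h(-3) + 14 = (2/3 - 1*(-2) - 1/9*(-2)**2)*(-3/7) + 14 = (2/3 + 2 - 1/9*4)*(-3/7) + 14 = (2/3 + 2 - 4/9)*(-3/7) + 14 = (20/9)*(-3/7) + 14 = -20/21 + 14 = 274/21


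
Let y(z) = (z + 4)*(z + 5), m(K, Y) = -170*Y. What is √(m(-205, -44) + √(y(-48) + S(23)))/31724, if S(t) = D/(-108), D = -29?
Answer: √(269280 + 2*√613095)/190344 ≈ 0.0027341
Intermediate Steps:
y(z) = (4 + z)*(5 + z)
S(t) = 29/108 (S(t) = -29/(-108) = -29*(-1/108) = 29/108)
√(m(-205, -44) + √(y(-48) + S(23)))/31724 = √(-170*(-44) + √((20 + (-48)² + 9*(-48)) + 29/108))/31724 = √(7480 + √((20 + 2304 - 432) + 29/108))*(1/31724) = √(7480 + √(1892 + 29/108))*(1/31724) = √(7480 + √(204365/108))*(1/31724) = √(7480 + √613095/18)*(1/31724) = √(7480 + √613095/18)/31724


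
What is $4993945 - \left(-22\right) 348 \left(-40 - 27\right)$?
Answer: $4480993$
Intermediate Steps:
$4993945 - \left(-22\right) 348 \left(-40 - 27\right) = 4993945 - \left(-7656\right) \left(-67\right) = 4993945 - 512952 = 4480993$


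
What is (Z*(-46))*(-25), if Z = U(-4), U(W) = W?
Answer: -4600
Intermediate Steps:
Z = -4
(Z*(-46))*(-25) = -4*(-46)*(-25) = 184*(-25) = -4600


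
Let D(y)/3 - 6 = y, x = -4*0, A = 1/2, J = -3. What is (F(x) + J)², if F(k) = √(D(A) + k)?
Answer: (6 - √78)²/4 ≈ 2.0047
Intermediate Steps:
A = ½ ≈ 0.50000
x = 0
D(y) = 18 + 3*y
F(k) = √(39/2 + k) (F(k) = √((18 + 3*(½)) + k) = √((18 + 3/2) + k) = √(39/2 + k))
(F(x) + J)² = (√(78 + 4*0)/2 - 3)² = (√(78 + 0)/2 - 3)² = (√78/2 - 3)² = (-3 + √78/2)²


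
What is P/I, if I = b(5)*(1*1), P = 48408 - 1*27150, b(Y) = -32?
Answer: -10629/16 ≈ -664.31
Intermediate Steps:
P = 21258 (P = 48408 - 27150 = 21258)
I = -32 ≈ -32.000
P/I = 21258/(-32) = 21258*(-1/32) = -10629/16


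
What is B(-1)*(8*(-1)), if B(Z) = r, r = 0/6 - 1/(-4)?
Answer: -2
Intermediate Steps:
r = 1/4 (r = 0*(1/6) - 1*(-1/4) = 0 + 1/4 = 1/4 ≈ 0.25000)
B(Z) = 1/4
B(-1)*(8*(-1)) = (8*(-1))/4 = (1/4)*(-8) = -2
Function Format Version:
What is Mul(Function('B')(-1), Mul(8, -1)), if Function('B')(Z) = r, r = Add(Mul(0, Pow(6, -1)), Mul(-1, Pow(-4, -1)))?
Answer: -2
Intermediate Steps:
r = Rational(1, 4) (r = Add(Mul(0, Rational(1, 6)), Mul(-1, Rational(-1, 4))) = Add(0, Rational(1, 4)) = Rational(1, 4) ≈ 0.25000)
Function('B')(Z) = Rational(1, 4)
Mul(Function('B')(-1), Mul(8, -1)) = Mul(Rational(1, 4), Mul(8, -1)) = Mul(Rational(1, 4), -8) = -2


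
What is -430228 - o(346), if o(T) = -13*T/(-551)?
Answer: -237060126/551 ≈ -4.3024e+5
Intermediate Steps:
o(T) = 13*T/551 (o(T) = -13*T*(-1/551) = 13*T/551)
-430228 - o(346) = -430228 - 13*346/551 = -430228 - 1*4498/551 = -430228 - 4498/551 = -237060126/551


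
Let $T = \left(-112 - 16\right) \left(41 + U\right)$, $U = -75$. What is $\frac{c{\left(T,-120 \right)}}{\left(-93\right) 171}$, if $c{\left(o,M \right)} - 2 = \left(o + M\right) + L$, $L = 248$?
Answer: $- \frac{166}{589} \approx -0.28183$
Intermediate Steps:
$T = 4352$ ($T = \left(-112 - 16\right) \left(41 - 75\right) = \left(-128\right) \left(-34\right) = 4352$)
$c{\left(o,M \right)} = 250 + M + o$ ($c{\left(o,M \right)} = 2 + \left(\left(o + M\right) + 248\right) = 2 + \left(\left(M + o\right) + 248\right) = 2 + \left(248 + M + o\right) = 250 + M + o$)
$\frac{c{\left(T,-120 \right)}}{\left(-93\right) 171} = \frac{250 - 120 + 4352}{\left(-93\right) 171} = \frac{4482}{-15903} = 4482 \left(- \frac{1}{15903}\right) = - \frac{166}{589}$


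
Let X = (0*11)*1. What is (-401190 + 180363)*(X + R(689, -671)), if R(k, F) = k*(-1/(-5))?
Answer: -152149803/5 ≈ -3.0430e+7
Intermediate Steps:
R(k, F) = k/5 (R(k, F) = k*(-1*(-⅕)) = k*(⅕) = k/5)
X = 0 (X = 0*1 = 0)
(-401190 + 180363)*(X + R(689, -671)) = (-401190 + 180363)*(0 + (⅕)*689) = -220827*(0 + 689/5) = -220827*689/5 = -152149803/5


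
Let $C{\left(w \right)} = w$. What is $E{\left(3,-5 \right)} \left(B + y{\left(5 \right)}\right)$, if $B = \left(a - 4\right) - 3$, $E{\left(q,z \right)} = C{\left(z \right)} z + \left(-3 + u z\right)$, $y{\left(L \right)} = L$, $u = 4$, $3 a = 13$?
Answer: $\frac{14}{3} \approx 4.6667$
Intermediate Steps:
$a = \frac{13}{3}$ ($a = \frac{1}{3} \cdot 13 = \frac{13}{3} \approx 4.3333$)
$E{\left(q,z \right)} = -3 + z^{2} + 4 z$ ($E{\left(q,z \right)} = z z + \left(-3 + 4 z\right) = z^{2} + \left(-3 + 4 z\right) = -3 + z^{2} + 4 z$)
$B = - \frac{8}{3}$ ($B = \left(\frac{13}{3} - 4\right) - 3 = \frac{1}{3} - 3 = - \frac{8}{3} \approx -2.6667$)
$E{\left(3,-5 \right)} \left(B + y{\left(5 \right)}\right) = \left(-3 + \left(-5\right)^{2} + 4 \left(-5\right)\right) \left(- \frac{8}{3} + 5\right) = \left(-3 + 25 - 20\right) \frac{7}{3} = 2 \cdot \frac{7}{3} = \frac{14}{3}$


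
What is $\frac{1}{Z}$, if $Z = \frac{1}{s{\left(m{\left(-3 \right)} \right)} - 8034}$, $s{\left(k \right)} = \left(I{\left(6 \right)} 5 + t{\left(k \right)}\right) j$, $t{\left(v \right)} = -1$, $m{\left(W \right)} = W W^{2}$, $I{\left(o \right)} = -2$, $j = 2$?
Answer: $-8056$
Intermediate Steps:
$m{\left(W \right)} = W^{3}$
$s{\left(k \right)} = -22$ ($s{\left(k \right)} = \left(\left(-2\right) 5 - 1\right) 2 = \left(-10 - 1\right) 2 = \left(-11\right) 2 = -22$)
$Z = - \frac{1}{8056}$ ($Z = \frac{1}{-22 - 8034} = \frac{1}{-8056} = - \frac{1}{8056} \approx -0.00012413$)
$\frac{1}{Z} = \frac{1}{- \frac{1}{8056}} = -8056$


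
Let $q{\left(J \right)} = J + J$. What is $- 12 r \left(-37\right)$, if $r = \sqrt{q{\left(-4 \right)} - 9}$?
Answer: $444 i \sqrt{17} \approx 1830.7 i$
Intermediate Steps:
$q{\left(J \right)} = 2 J$
$r = i \sqrt{17}$ ($r = \sqrt{2 \left(-4\right) - 9} = \sqrt{-8 - 9} = \sqrt{-17} = i \sqrt{17} \approx 4.1231 i$)
$- 12 r \left(-37\right) = - 12 i \sqrt{17} \left(-37\right) = 444 i \sqrt{17}$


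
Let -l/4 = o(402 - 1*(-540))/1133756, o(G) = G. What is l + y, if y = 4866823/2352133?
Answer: 1377231735011/666686225387 ≈ 2.0658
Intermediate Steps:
l = -942/283439 (l = -4*(402 - 1*(-540))/1133756 = -4*(402 + 540)/1133756 = -3768/1133756 = -4*471/566878 = -942/283439 ≈ -0.0033235)
y = 4866823/2352133 (y = 4866823*(1/2352133) = 4866823/2352133 ≈ 2.0691)
l + y = -942/283439 + 4866823/2352133 = 1377231735011/666686225387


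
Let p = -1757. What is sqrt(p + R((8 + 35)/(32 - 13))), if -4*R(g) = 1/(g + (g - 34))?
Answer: I*sqrt(137748135)/280 ≈ 41.917*I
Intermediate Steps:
R(g) = -1/(4*(-34 + 2*g)) (R(g) = -1/(4*(g + (g - 34))) = -1/(4*(g + (-34 + g))) = -1/(4*(-34 + 2*g)))
sqrt(p + R((8 + 35)/(32 - 13))) = sqrt(-1757 - 1/(-136 + 8*((8 + 35)/(32 - 13)))) = sqrt(-1757 - 1/(-136 + 8*(43/19))) = sqrt(-1757 - 1/(-136 + 344/19)) = sqrt(-1757 - 1/(-2240/19)) = sqrt(-1757 - 1*(-19/2240)) = sqrt(-1757 + 19/2240) = sqrt(-3935661/2240) = I*sqrt(137748135)/280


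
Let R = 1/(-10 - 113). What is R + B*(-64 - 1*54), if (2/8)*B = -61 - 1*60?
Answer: 7024775/123 ≈ 57112.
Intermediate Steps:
R = -1/123 (R = 1/(-123) = -1/123 ≈ -0.0081301)
B = -484 (B = 4*(-61 - 1*60) = 4*(-61 - 60) = 4*(-121) = -484)
R + B*(-64 - 1*54) = -1/123 - 484*(-64 - 1*54) = -1/123 - 484*(-64 - 54) = -1/123 - 484*(-118) = -1/123 + 57112 = 7024775/123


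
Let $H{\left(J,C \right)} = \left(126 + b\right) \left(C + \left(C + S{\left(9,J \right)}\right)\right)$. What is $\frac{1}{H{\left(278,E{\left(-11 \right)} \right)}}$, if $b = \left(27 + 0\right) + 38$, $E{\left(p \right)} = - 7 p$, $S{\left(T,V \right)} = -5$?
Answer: $\frac{1}{28459} \approx 3.5138 \cdot 10^{-5}$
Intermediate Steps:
$b = 65$ ($b = 27 + 38 = 65$)
$H{\left(J,C \right)} = -955 + 382 C$ ($H{\left(J,C \right)} = \left(126 + 65\right) \left(C + \left(C - 5\right)\right) = 191 \left(C + \left(-5 + C\right)\right) = 191 \left(-5 + 2 C\right) = -955 + 382 C$)
$\frac{1}{H{\left(278,E{\left(-11 \right)} \right)}} = \frac{1}{-955 + 382 \left(\left(-7\right) \left(-11\right)\right)} = \frac{1}{-955 + 382 \cdot 77} = \frac{1}{-955 + 29414} = \frac{1}{28459}$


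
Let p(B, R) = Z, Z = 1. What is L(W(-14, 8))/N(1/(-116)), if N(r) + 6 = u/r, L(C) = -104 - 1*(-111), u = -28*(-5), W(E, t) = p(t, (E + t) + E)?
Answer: -7/16246 ≈ -0.00043088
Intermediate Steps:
p(B, R) = 1
W(E, t) = 1
u = 140
L(C) = 7 (L(C) = -104 + 111 = 7)
N(r) = -6 + 140/r
L(W(-14, 8))/N(1/(-116)) = 7/(-6 + 140/(1/(-116))) = 7/(-6 + 140/(-1/116)) = 7/(-6 + 140*(-116)) = 7/(-6 - 16240) = 7/(-16246) = 7*(-1/16246) = -7/16246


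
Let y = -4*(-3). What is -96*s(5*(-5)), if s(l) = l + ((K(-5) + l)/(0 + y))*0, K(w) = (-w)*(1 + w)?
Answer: 2400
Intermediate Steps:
y = 12
K(w) = -w*(1 + w)
s(l) = l (s(l) = l + ((-1*(-5)*(1 - 5) + l)/(0 + 12))*0 = l + ((-1*(-5)*(-4) + l)/12)*0 = l + ((-20 + l)*(1/12))*0 = l + (-5/3 + l/12)*0 = l + 0 = l)
-96*s(5*(-5)) = -480*(-5) = -96*(-25) = 2400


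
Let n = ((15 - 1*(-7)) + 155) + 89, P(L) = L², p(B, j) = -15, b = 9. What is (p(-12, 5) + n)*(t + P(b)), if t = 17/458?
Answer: 9315865/458 ≈ 20340.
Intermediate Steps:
t = 17/458 (t = 17*(1/458) = 17/458 ≈ 0.037118)
n = 266 (n = ((15 + 7) + 155) + 89 = (22 + 155) + 89 = 177 + 89 = 266)
(p(-12, 5) + n)*(t + P(b)) = (-15 + 266)*(17/458 + 9²) = 251*(17/458 + 81) = 251*(37115/458) = 9315865/458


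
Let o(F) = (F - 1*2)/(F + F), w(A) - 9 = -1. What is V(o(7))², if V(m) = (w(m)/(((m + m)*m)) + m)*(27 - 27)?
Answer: 0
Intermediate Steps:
w(A) = 8 (w(A) = 9 - 1 = 8)
o(F) = (-2 + F)/(2*F) (o(F) = (F - 2)/((2*F)) = (-2 + F)*(1/(2*F)) = (-2 + F)/(2*F))
V(m) = 0 (V(m) = (8/(((m + m)*m)) + m)*(27 - 27) = (8/(((2*m)*m)) + m)*0 = (8/((2*m²)) + m)*0 = (8*(1/(2*m²)) + m)*0 = (4/m² + m)*0 = (m + 4/m²)*0 = 0)
V(o(7))² = 0² = 0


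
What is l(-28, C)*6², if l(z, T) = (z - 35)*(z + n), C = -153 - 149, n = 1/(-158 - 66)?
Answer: 508113/8 ≈ 63514.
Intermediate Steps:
n = -1/224 (n = 1/(-224) = -1/224 ≈ -0.0044643)
C = -302
l(z, T) = (-35 + z)*(-1/224 + z) (l(z, T) = (z - 35)*(z - 1/224) = (-35 + z)*(-1/224 + z))
l(-28, C)*6² = (5/32 + (-28)² - 7841/224*(-28))*6² = (5/32 + 784 + 7841/8)*36 = (56457/32)*36 = 508113/8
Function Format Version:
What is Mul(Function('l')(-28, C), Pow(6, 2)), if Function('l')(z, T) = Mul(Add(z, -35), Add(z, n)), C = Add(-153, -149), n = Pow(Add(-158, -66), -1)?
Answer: Rational(508113, 8) ≈ 63514.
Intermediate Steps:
n = Rational(-1, 224) (n = Pow(-224, -1) = Rational(-1, 224) ≈ -0.0044643)
C = -302
Function('l')(z, T) = Mul(Add(-35, z), Add(Rational(-1, 224), z)) (Function('l')(z, T) = Mul(Add(z, -35), Add(z, Rational(-1, 224))) = Mul(Add(-35, z), Add(Rational(-1, 224), z)))
Mul(Function('l')(-28, C), Pow(6, 2)) = Mul(Add(Rational(5, 32), Pow(-28, 2), Mul(Rational(-7841, 224), -28)), Pow(6, 2)) = Mul(Add(Rational(5, 32), 784, Rational(7841, 8)), 36) = Mul(Rational(56457, 32), 36) = Rational(508113, 8)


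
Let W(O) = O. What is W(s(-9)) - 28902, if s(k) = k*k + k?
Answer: -28830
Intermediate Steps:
s(k) = k + k² (s(k) = k² + k = k + k²)
W(s(-9)) - 28902 = -9*(1 - 9) - 28902 = -9*(-8) - 28902 = 72 - 28902 = -28830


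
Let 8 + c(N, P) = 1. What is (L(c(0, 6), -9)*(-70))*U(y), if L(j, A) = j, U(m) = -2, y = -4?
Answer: -980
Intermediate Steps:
c(N, P) = -7 (c(N, P) = -8 + 1 = -7)
(L(c(0, 6), -9)*(-70))*U(y) = -7*(-70)*(-2) = 490*(-2) = -980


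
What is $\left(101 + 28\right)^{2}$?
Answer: $16641$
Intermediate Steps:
$\left(101 + 28\right)^{2} = 129^{2} = 16641$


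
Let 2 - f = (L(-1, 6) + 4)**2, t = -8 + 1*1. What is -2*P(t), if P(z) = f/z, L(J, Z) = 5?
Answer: -158/7 ≈ -22.571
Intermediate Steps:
t = -7 (t = -8 + 1 = -7)
f = -79 (f = 2 - (5 + 4)**2 = 2 - 1*9**2 = 2 - 1*81 = 2 - 81 = -79)
P(z) = -79/z
-2*P(t) = -(-158)/(-7) = -(-158)*(-1)/7 = -2*79/7 = -158/7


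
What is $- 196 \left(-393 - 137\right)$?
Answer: $103880$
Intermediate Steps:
$- 196 \left(-393 - 137\right) = \left(-196\right) \left(-530\right) = 103880$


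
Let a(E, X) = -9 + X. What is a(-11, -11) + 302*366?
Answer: 110512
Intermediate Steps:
a(-11, -11) + 302*366 = (-9 - 11) + 302*366 = -20 + 110532 = 110512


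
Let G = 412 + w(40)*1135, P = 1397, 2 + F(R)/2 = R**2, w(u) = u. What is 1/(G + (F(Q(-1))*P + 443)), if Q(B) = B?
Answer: 1/43461 ≈ 2.3009e-5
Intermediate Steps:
F(R) = -4 + 2*R**2
G = 45812 (G = 412 + 40*1135 = 412 + 45400 = 45812)
1/(G + (F(Q(-1))*P + 443)) = 1/(45812 + ((-4 + 2*(-1)**2)*1397 + 443)) = 1/(45812 + ((-4 + 2*1)*1397 + 443)) = 1/(45812 + ((-4 + 2)*1397 + 443)) = 1/(45812 + (-2*1397 + 443)) = 1/(45812 + (-2794 + 443)) = 1/(45812 - 2351) = 1/43461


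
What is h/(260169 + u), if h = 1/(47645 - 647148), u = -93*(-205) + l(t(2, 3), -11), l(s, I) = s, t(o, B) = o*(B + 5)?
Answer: -1/167411212750 ≈ -5.9733e-12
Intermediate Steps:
t(o, B) = o*(5 + B)
u = 19081 (u = -93*(-205) + 2*(5 + 3) = 19065 + 2*8 = 19065 + 16 = 19081)
h = -1/599503 (h = 1/(-599503) = -1/599503 ≈ -1.6680e-6)
h/(260169 + u) = -1/(599503*(260169 + 19081)) = -1/599503/279250 = -1/599503*1/279250 = -1/167411212750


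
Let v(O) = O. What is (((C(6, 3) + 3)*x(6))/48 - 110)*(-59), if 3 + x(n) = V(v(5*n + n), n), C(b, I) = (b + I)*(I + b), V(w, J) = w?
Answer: 12331/4 ≈ 3082.8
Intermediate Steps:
C(b, I) = (I + b)**2 (C(b, I) = (I + b)*(I + b) = (I + b)**2)
x(n) = -3 + 6*n (x(n) = -3 + (5*n + n) = -3 + 6*n)
(((C(6, 3) + 3)*x(6))/48 - 110)*(-59) = ((((3 + 6)**2 + 3)*(-3 + 6*6))/48 - 110)*(-59) = (((9**2 + 3)*(-3 + 36))*(1/48) - 110)*(-59) = (((81 + 3)*33)*(1/48) - 110)*(-59) = ((84*33)*(1/48) - 110)*(-59) = (2772*(1/48) - 110)*(-59) = (231/4 - 110)*(-59) = -209/4*(-59) = 12331/4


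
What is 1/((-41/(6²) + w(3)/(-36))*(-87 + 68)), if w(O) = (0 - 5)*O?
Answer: 18/247 ≈ 0.072875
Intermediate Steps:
w(O) = -5*O
1/((-41/(6²) + w(3)/(-36))*(-87 + 68)) = 1/((-41/(6²) - 5*3/(-36))*(-87 + 68)) = 1/((-41/36 - 15*(-1/36))*(-19)) = 1/((-41*1/36 + 5/12)*(-19)) = 1/((-41/36 + 5/12)*(-19)) = 1/(-13/18*(-19)) = 1/(247/18) = 18/247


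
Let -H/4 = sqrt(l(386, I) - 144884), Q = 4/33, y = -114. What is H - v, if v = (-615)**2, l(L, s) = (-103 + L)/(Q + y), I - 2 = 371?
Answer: -378225 - 2*I*sqrt(2046168658538)/1879 ≈ -3.7823e+5 - 1522.6*I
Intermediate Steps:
Q = 4/33 (Q = 4*(1/33) = 4/33 ≈ 0.12121)
I = 373 (I = 2 + 371 = 373)
l(L, s) = 3399/3758 - 33*L/3758 (l(L, s) = (-103 + L)/(4/33 - 114) = (-103 + L)/(-3758/33) = (-103 + L)*(-33/3758) = 3399/3758 - 33*L/3758)
v = 378225
H = -2*I*sqrt(2046168658538)/1879 (H = -4*sqrt((3399/3758 - 33/3758*386) - 144884) = -4*sqrt((3399/3758 - 6369/1879) - 144884) = -4*sqrt(-9339/3758 - 144884) = -2*I*sqrt(2046168658538)/1879 ≈ -1522.6*I)
H - v = -2*I*sqrt(2046168658538)/1879 - 1*378225 = -2*I*sqrt(2046168658538)/1879 - 378225 = -378225 - 2*I*sqrt(2046168658538)/1879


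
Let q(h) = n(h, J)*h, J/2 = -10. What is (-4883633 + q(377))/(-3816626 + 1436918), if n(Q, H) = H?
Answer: 1630391/793236 ≈ 2.0554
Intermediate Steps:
J = -20 (J = 2*(-10) = -20)
q(h) = -20*h
(-4883633 + q(377))/(-3816626 + 1436918) = (-4883633 - 20*377)/(-3816626 + 1436918) = (-4883633 - 7540)/(-2379708) = -4891173*(-1/2379708) = 1630391/793236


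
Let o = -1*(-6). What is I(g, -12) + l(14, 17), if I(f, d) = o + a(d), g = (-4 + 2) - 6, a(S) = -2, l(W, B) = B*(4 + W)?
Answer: 310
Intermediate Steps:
g = -8 (g = -2 - 6 = -8)
o = 6
I(f, d) = 4 (I(f, d) = 6 - 2 = 4)
I(g, -12) + l(14, 17) = 4 + 17*(4 + 14) = 4 + 17*18 = 4 + 306 = 310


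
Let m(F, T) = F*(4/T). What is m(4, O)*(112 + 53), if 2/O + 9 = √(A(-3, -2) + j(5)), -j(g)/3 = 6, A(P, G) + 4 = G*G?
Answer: -11880 + 3960*I*√2 ≈ -11880.0 + 5600.3*I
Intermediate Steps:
A(P, G) = -4 + G² (A(P, G) = -4 + G*G = -4 + G²)
j(g) = -18 (j(g) = -3*6 = -18)
O = 2/(-9 + 3*I*√2) (O = 2/(-9 + √((-4 + (-2)²) - 18)) = 2/(-9 + √((-4 + 4) - 18)) = 2/(-9 + √(0 - 18)) = 2/(-9 + √(-18)) = 2/(-9 + 3*I*√2) ≈ -0.18182 - 0.08571*I)
m(F, T) = 4*F/T
m(4, O)*(112 + 53) = (4*4/(-2/11 - 2*I*√2/33))*(112 + 53) = (16/(-2/11 - 2*I*√2/33))*165 = 2640/(-2/11 - 2*I*√2/33)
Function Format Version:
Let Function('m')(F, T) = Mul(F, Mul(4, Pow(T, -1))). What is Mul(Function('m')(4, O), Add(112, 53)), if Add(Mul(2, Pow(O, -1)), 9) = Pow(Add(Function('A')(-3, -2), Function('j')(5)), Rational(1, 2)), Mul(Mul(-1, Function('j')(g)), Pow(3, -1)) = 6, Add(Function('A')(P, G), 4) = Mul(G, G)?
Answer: Add(-11880, Mul(3960, I, Pow(2, Rational(1, 2)))) ≈ Add(-11880., Mul(5600.3, I))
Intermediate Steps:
Function('A')(P, G) = Add(-4, Pow(G, 2)) (Function('A')(P, G) = Add(-4, Mul(G, G)) = Add(-4, Pow(G, 2)))
Function('j')(g) = -18 (Function('j')(g) = Mul(-3, 6) = -18)
O = Mul(2, Pow(Add(-9, Mul(3, I, Pow(2, Rational(1, 2)))), -1)) (O = Mul(2, Pow(Add(-9, Pow(Add(Add(-4, Pow(-2, 2)), -18), Rational(1, 2))), -1)) = Mul(2, Pow(Add(-9, Pow(Add(Add(-4, 4), -18), Rational(1, 2))), -1)) = Mul(2, Pow(Add(-9, Pow(Add(0, -18), Rational(1, 2))), -1)) = Mul(2, Pow(Add(-9, Pow(-18, Rational(1, 2))), -1)) = Mul(2, Pow(Add(-9, Mul(3, I, Pow(2, Rational(1, 2)))), -1)) ≈ Add(-0.18182, Mul(-0.085710, I)))
Function('m')(F, T) = Mul(4, F, Pow(T, -1))
Mul(Function('m')(4, O), Add(112, 53)) = Mul(Mul(4, 4, Pow(Add(Rational(-2, 11), Mul(Rational(-2, 33), I, Pow(2, Rational(1, 2)))), -1)), Add(112, 53)) = Mul(Mul(16, Pow(Add(Rational(-2, 11), Mul(Rational(-2, 33), I, Pow(2, Rational(1, 2)))), -1)), 165) = Mul(2640, Pow(Add(Rational(-2, 11), Mul(Rational(-2, 33), I, Pow(2, Rational(1, 2)))), -1))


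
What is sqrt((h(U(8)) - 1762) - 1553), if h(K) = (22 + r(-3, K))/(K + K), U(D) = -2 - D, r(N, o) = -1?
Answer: 3*I*sqrt(36845)/10 ≈ 57.585*I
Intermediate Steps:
h(K) = 21/(2*K) (h(K) = (22 - 1)/(K + K) = 21/((2*K)) = 21*(1/(2*K)) = 21/(2*K))
sqrt((h(U(8)) - 1762) - 1553) = sqrt((21/(2*(-2 - 1*8)) - 1762) - 1553) = sqrt((21/(2*(-2 - 8)) - 1762) - 1553) = sqrt(((21/2)/(-10) - 1762) - 1553) = sqrt(((21/2)*(-1/10) - 1762) - 1553) = sqrt((-21/20 - 1762) - 1553) = sqrt(-35261/20 - 1553) = sqrt(-66321/20) = 3*I*sqrt(36845)/10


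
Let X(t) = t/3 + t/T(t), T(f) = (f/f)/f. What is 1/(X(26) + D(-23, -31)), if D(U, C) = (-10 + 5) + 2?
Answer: 3/2045 ≈ 0.0014670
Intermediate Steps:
T(f) = 1/f
D(U, C) = -3 (D(U, C) = -5 + 2 = -3)
X(t) = t² + t/3 (X(t) = t/3 + t/(1/t) = t*(⅓) + t*t = t/3 + t² = t² + t/3)
1/(X(26) + D(-23, -31)) = 1/(26*(⅓ + 26) - 3) = 1/(26*(79/3) - 3) = 1/(2054/3 - 3) = 1/(2045/3) = 3/2045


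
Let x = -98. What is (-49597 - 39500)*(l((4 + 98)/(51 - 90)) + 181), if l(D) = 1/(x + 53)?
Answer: -241868656/15 ≈ -1.6125e+7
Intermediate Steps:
l(D) = -1/45 (l(D) = 1/(-98 + 53) = 1/(-45) = -1/45)
(-49597 - 39500)*(l((4 + 98)/(51 - 90)) + 181) = (-49597 - 39500)*(-1/45 + 181) = -89097*8144/45 = -241868656/15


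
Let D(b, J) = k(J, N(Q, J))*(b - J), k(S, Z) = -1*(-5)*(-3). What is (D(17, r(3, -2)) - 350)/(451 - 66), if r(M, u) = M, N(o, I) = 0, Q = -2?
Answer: -16/11 ≈ -1.4545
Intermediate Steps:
k(S, Z) = -15 (k(S, Z) = 5*(-3) = -15)
D(b, J) = -15*b + 15*J (D(b, J) = -15*(b - J) = -15*b + 15*J)
(D(17, r(3, -2)) - 350)/(451 - 66) = ((-15*17 + 15*3) - 350)/(451 - 66) = ((-255 + 45) - 350)/385 = (-210 - 350)*(1/385) = -560*1/385 = -16/11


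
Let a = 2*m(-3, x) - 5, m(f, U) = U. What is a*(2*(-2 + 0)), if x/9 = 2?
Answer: -124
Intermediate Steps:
x = 18 (x = 9*2 = 18)
a = 31 (a = 2*18 - 5 = 36 - 5 = 31)
a*(2*(-2 + 0)) = 31*(2*(-2 + 0)) = 31*(2*(-2)) = 31*(-4) = -124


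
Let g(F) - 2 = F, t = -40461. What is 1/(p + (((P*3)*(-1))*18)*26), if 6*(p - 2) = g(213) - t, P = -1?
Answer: 3/24556 ≈ 0.00012217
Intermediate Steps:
g(F) = 2 + F
p = 20344/3 (p = 2 + ((2 + 213) - 1*(-40461))/6 = 2 + (215 + 40461)/6 = 2 + (1/6)*40676 = 2 + 20338/3 = 20344/3 ≈ 6781.3)
1/(p + (((P*3)*(-1))*18)*26) = 1/(20344/3 + ((-1*3*(-1))*18)*26) = 1/(20344/3 + (-3*(-1)*18)*26) = 1/(20344/3 + (3*18)*26) = 1/(20344/3 + 54*26) = 1/(20344/3 + 1404) = 1/(24556/3) = 3/24556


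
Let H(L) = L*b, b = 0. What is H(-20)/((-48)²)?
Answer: 0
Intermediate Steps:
H(L) = 0 (H(L) = L*0 = 0)
H(-20)/((-48)²) = 0/((-48)²) = 0/2304 = 0*(1/2304) = 0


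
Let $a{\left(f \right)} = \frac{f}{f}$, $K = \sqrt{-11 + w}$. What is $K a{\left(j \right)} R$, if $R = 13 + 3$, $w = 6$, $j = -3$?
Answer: $16 i \sqrt{5} \approx 35.777 i$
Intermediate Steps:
$K = i \sqrt{5}$ ($K = \sqrt{-11 + 6} = \sqrt{-5} = i \sqrt{5} \approx 2.2361 i$)
$a{\left(f \right)} = 1$
$R = 16$
$K a{\left(j \right)} R = i \sqrt{5} \cdot 1 \cdot 16 = i \sqrt{5} \cdot 16 = 16 i \sqrt{5}$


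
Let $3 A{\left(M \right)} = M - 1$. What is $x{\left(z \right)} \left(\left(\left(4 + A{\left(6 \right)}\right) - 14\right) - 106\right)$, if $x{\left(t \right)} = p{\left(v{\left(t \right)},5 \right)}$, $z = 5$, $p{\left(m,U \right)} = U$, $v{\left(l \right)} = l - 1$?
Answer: $- \frac{1715}{3} \approx -571.67$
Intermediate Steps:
$v{\left(l \right)} = -1 + l$
$A{\left(M \right)} = - \frac{1}{3} + \frac{M}{3}$ ($A{\left(M \right)} = \frac{M - 1}{3} = \frac{-1 + M}{3} = - \frac{1}{3} + \frac{M}{3}$)
$x{\left(t \right)} = 5$
$x{\left(z \right)} \left(\left(\left(4 + A{\left(6 \right)}\right) - 14\right) - 106\right) = 5 \left(\left(\left(4 + \left(- \frac{1}{3} + \frac{1}{3} \cdot 6\right)\right) - 14\right) - 106\right) = 5 \left(\left(\left(4 + \left(- \frac{1}{3} + 2\right)\right) - 14\right) - 106\right) = 5 \left(\left(\left(4 + \frac{5}{3}\right) - 14\right) - 106\right) = 5 \left(\left(\frac{17}{3} - 14\right) - 106\right) = 5 \left(- \frac{25}{3} - 106\right) = 5 \left(- \frac{343}{3}\right) = - \frac{1715}{3}$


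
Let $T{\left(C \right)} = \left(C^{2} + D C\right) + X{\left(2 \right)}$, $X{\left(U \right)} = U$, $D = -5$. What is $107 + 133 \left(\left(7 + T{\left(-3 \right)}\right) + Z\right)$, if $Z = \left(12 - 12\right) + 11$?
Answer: $5959$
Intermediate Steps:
$T{\left(C \right)} = 2 + C^{2} - 5 C$ ($T{\left(C \right)} = \left(C^{2} - 5 C\right) + 2 = 2 + C^{2} - 5 C$)
$Z = 11$ ($Z = 0 + 11 = 11$)
$107 + 133 \left(\left(7 + T{\left(-3 \right)}\right) + Z\right) = 107 + 133 \left(\left(7 + \left(2 + \left(-3\right)^{2} - -15\right)\right) + 11\right) = 107 + 133 \left(\left(7 + \left(2 + 9 + 15\right)\right) + 11\right) = 107 + 133 \left(\left(7 + 26\right) + 11\right) = 107 + 133 \left(33 + 11\right) = 107 + 133 \cdot 44 = 107 + 5852 = 5959$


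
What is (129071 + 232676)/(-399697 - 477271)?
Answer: -361747/876968 ≈ -0.41250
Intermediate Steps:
(129071 + 232676)/(-399697 - 477271) = 361747/(-876968) = 361747*(-1/876968) = -361747/876968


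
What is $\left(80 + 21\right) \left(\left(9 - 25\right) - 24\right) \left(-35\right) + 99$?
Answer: $141499$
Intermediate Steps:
$\left(80 + 21\right) \left(\left(9 - 25\right) - 24\right) \left(-35\right) + 99 = 101 \left(-16 - 24\right) \left(-35\right) + 99 = 101 \left(-40\right) \left(-35\right) + 99 = \left(-4040\right) \left(-35\right) + 99 = 141400 + 99 = 141499$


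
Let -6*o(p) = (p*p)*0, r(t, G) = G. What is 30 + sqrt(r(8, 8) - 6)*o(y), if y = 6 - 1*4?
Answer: 30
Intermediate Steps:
y = 2 (y = 6 - 4 = 2)
o(p) = 0 (o(p) = -p*p*0/6 = -p**2*0/6 = -1/6*0 = 0)
30 + sqrt(r(8, 8) - 6)*o(y) = 30 + sqrt(8 - 6)*0 = 30 + sqrt(2)*0 = 30 + 0 = 30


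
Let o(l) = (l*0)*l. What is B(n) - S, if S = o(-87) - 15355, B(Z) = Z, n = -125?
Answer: 15230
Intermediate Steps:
o(l) = 0 (o(l) = 0*l = 0)
S = -15355 (S = 0 - 15355 = -15355)
B(n) - S = -125 - 1*(-15355) = -125 + 15355 = 15230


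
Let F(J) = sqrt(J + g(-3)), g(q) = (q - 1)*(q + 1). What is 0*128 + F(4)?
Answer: 2*sqrt(3) ≈ 3.4641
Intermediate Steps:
g(q) = (1 + q)*(-1 + q) (g(q) = (-1 + q)*(1 + q) = (1 + q)*(-1 + q))
F(J) = sqrt(8 + J) (F(J) = sqrt(J + (-1 + (-3)**2)) = sqrt(J + (-1 + 9)) = sqrt(J + 8) = sqrt(8 + J))
0*128 + F(4) = 0*128 + sqrt(8 + 4) = 0 + sqrt(12) = 0 + 2*sqrt(3) = 2*sqrt(3)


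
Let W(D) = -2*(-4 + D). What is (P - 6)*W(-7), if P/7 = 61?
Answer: 9262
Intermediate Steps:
P = 427 (P = 7*61 = 427)
W(D) = 8 - 2*D
(P - 6)*W(-7) = (427 - 6)*(8 - 2*(-7)) = 421*(8 + 14) = 421*22 = 9262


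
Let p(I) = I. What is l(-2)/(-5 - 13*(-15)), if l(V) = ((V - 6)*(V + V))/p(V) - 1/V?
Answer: -31/380 ≈ -0.081579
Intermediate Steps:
l(V) = -12 - 1/V + 2*V (l(V) = ((V - 6)*(V + V))/V - 1/V = ((-6 + V)*(2*V))/V - 1/V = (2*V*(-6 + V))/V - 1/V = (-12 + 2*V) - 1/V = -12 - 1/V + 2*V)
l(-2)/(-5 - 13*(-15)) = (-12 - 1/(-2) + 2*(-2))/(-5 - 13*(-15)) = (-12 - 1*(-½) - 4)/(-5 + 195) = (-12 + ½ - 4)/190 = -31/2*1/190 = -31/380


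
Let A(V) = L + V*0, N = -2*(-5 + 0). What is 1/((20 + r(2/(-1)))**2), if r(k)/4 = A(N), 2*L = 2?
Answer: 1/576 ≈ 0.0017361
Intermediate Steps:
L = 1 (L = (1/2)*2 = 1)
N = 10 (N = -2*(-5) = 10)
A(V) = 1 (A(V) = 1 + V*0 = 1 + 0 = 1)
r(k) = 4 (r(k) = 4*1 = 4)
1/((20 + r(2/(-1)))**2) = 1/((20 + 4)**2) = 1/(24**2) = 1/576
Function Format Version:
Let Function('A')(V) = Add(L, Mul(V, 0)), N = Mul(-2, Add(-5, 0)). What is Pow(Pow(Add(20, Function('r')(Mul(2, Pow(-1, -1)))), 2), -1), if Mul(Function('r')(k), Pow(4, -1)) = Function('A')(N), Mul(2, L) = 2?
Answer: Rational(1, 576) ≈ 0.0017361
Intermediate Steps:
L = 1 (L = Mul(Rational(1, 2), 2) = 1)
N = 10 (N = Mul(-2, -5) = 10)
Function('A')(V) = 1 (Function('A')(V) = Add(1, Mul(V, 0)) = Add(1, 0) = 1)
Function('r')(k) = 4 (Function('r')(k) = Mul(4, 1) = 4)
Pow(Pow(Add(20, Function('r')(Mul(2, Pow(-1, -1)))), 2), -1) = Pow(Pow(Add(20, 4), 2), -1) = Pow(Pow(24, 2), -1) = Pow(576, -1) = Rational(1, 576)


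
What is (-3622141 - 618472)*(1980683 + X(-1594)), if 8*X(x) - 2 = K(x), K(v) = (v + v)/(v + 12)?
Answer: -6643855955758450/791 ≈ -8.3993e+12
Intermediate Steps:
K(v) = 2*v/(12 + v) (K(v) = (2*v)/(12 + v) = 2*v/(12 + v))
X(x) = ¼ + x/(4*(12 + x)) (X(x) = ¼ + (2*x/(12 + x))/8 = ¼ + x/(4*(12 + x)))
(-3622141 - 618472)*(1980683 + X(-1594)) = (-3622141 - 618472)*(1980683 + (6 - 1594)/(2*(12 - 1594))) = -4240613*(1980683 + (½)*(-1588)/(-1582)) = -4240613*(1980683 + (½)*(-1/1582)*(-1588)) = -4240613*(1980683 + 397/791) = -4240613*1566720650/791 = -6643855955758450/791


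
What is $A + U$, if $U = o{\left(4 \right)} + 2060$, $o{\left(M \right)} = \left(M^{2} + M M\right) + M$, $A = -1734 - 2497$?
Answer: $-2135$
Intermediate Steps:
$A = -4231$ ($A = -1734 - 2497 = -4231$)
$o{\left(M \right)} = M + 2 M^{2}$ ($o{\left(M \right)} = \left(M^{2} + M^{2}\right) + M = 2 M^{2} + M = M + 2 M^{2}$)
$U = 2096$ ($U = 4 \left(1 + 2 \cdot 4\right) + 2060 = 4 \left(1 + 8\right) + 2060 = 4 \cdot 9 + 2060 = 36 + 2060 = 2096$)
$A + U = -4231 + 2096 = -2135$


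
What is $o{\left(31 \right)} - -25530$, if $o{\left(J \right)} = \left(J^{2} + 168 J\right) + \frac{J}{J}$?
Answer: $31700$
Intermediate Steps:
$o{\left(J \right)} = 1 + J^{2} + 168 J$ ($o{\left(J \right)} = \left(J^{2} + 168 J\right) + 1 = 1 + J^{2} + 168 J$)
$o{\left(31 \right)} - -25530 = \left(1 + 31^{2} + 168 \cdot 31\right) - -25530 = \left(1 + 961 + 5208\right) + 25530 = 6170 + 25530 = 31700$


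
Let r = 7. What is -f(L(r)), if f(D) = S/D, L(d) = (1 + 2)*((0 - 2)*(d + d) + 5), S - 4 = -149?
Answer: -145/69 ≈ -2.1014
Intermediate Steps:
S = -145 (S = 4 - 149 = -145)
L(d) = 15 - 12*d (L(d) = 3*(-4*d + 5) = 3*(5 - 4*d) = 15 - 12*d)
f(D) = -145/D
-f(L(r)) = -(-145)/(15 - 12*7) = -(-145)/(15 - 84) = -(-145)/(-69) = -(-145)*(-1)/69 = -1*145/69 = -145/69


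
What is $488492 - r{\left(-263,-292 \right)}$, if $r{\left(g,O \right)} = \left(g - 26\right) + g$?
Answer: $489044$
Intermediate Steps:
$r{\left(g,O \right)} = -26 + 2 g$ ($r{\left(g,O \right)} = \left(-26 + g\right) + g = -26 + 2 g$)
$488492 - r{\left(-263,-292 \right)} = 488492 - \left(-26 + 2 \left(-263\right)\right) = 488492 - \left(-26 - 526\right) = 488492 - -552 = 488492 + 552 = 489044$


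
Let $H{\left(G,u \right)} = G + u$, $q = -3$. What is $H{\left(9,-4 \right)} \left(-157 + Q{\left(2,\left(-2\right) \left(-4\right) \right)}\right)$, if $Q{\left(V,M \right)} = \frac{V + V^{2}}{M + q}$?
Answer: $-779$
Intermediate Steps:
$Q{\left(V,M \right)} = \frac{V + V^{2}}{-3 + M}$ ($Q{\left(V,M \right)} = \frac{V + V^{2}}{M - 3} = \frac{V + V^{2}}{-3 + M}$)
$H{\left(9,-4 \right)} \left(-157 + Q{\left(2,\left(-2\right) \left(-4\right) \right)}\right) = \left(9 - 4\right) \left(-157 + \frac{2 \left(1 + 2\right)}{-3 - -8}\right) = 5 \left(-157 + 2 \frac{1}{-3 + 8} \cdot 3\right) = 5 \left(-157 + 2 \cdot \frac{1}{5} \cdot 3\right) = 5 \left(-157 + \frac{6}{5}\right) = 5 \left(- \frac{779}{5}\right) = -779$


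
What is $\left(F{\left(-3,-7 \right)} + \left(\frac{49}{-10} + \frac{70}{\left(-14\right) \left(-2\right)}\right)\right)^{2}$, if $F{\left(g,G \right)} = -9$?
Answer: $\frac{3249}{25} \approx 129.96$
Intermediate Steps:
$\left(F{\left(-3,-7 \right)} + \left(\frac{49}{-10} + \frac{70}{\left(-14\right) \left(-2\right)}\right)\right)^{2} = \left(-9 + \left(\frac{49}{-10} + \frac{70}{\left(-14\right) \left(-2\right)}\right)\right)^{2} = \left(-9 + \left(49 \left(- \frac{1}{10}\right) + \frac{70}{28}\right)\right)^{2} = \left(-9 + \left(- \frac{49}{10} + 70 \cdot \frac{1}{28}\right)\right)^{2} = \left(-9 + \left(- \frac{49}{10} + \frac{5}{2}\right)\right)^{2} = \left(-9 - \frac{12}{5}\right)^{2} = \left(- \frac{57}{5}\right)^{2} = \frac{3249}{25}$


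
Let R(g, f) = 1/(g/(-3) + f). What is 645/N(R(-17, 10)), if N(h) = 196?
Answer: 645/196 ≈ 3.2908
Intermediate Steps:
R(g, f) = 1/(f - g/3) (R(g, f) = 1/(g*(-1/3) + f) = 1/(-g/3 + f) = 1/(f - g/3))
645/N(R(-17, 10)) = 645/196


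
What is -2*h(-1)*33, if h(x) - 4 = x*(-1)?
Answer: -330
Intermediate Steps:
h(x) = 4 - x (h(x) = 4 + x*(-1) = 4 - x)
-2*h(-1)*33 = -2*(4 - 1*(-1))*33 = -2*(4 + 1)*33 = -2*5*33 = -10*33 = -330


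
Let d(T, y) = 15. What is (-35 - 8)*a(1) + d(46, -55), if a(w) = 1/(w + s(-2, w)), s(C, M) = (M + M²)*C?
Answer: 88/3 ≈ 29.333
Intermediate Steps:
s(C, M) = C*(M + M²)
a(w) = 1/(w - 2*w*(1 + w))
(-35 - 8)*a(1) + d(46, -55) = (-35 - 8)*(-1/(1*(1 + 2*1))) + 15 = -(-43)/(1 + 2) + 15 = -(-43)/3 + 15 = -43*(-⅓) + 15 = 43/3 + 15 = 88/3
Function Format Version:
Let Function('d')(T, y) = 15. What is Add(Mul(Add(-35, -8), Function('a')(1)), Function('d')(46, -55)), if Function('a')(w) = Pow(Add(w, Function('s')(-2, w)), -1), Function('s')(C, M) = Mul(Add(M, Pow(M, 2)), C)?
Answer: Rational(88, 3) ≈ 29.333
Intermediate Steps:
Function('s')(C, M) = Mul(C, Add(M, Pow(M, 2)))
Function('a')(w) = Pow(Add(w, Mul(-2, w, Add(1, w))), -1)
Add(Mul(Add(-35, -8), Function('a')(1)), Function('d')(46, -55)) = Add(Mul(Add(-35, -8), Mul(-1, Pow(1, -1), Pow(Add(1, Mul(2, 1)), -1))), 15) = Add(Mul(-43, Mul(-1, 1, Pow(Add(1, 2), -1))), 15) = Add(Mul(-43, Mul(-1, 1, Pow(3, -1))), 15) = Add(Mul(-43, Mul(-1, 1, Rational(1, 3))), 15) = Add(Mul(-43, Rational(-1, 3)), 15) = Add(Rational(43, 3), 15) = Rational(88, 3)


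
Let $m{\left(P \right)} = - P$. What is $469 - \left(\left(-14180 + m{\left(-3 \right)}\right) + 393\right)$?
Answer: $14253$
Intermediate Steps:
$469 - \left(\left(-14180 + m{\left(-3 \right)}\right) + 393\right) = 469 - \left(\left(-14180 - -3\right) + 393\right) = 469 - \left(\left(-14180 + 3\right) + 393\right) = 469 - \left(-14177 + 393\right) = 469 - -13784 = 469 + 13784 = 14253$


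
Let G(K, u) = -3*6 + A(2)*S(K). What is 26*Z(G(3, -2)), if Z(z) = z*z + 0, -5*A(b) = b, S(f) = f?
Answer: 239616/25 ≈ 9584.6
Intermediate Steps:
A(b) = -b/5
G(K, u) = -18 - 2*K/5 (G(K, u) = -3*6 + (-⅕*2)*K = -18 - 2*K/5)
Z(z) = z² (Z(z) = z² + 0 = z²)
26*Z(G(3, -2)) = 26*(-18 - ⅖*3)² = 26*(-18 - 6/5)² = 26*(-96/5)² = 26*(9216/25) = 239616/25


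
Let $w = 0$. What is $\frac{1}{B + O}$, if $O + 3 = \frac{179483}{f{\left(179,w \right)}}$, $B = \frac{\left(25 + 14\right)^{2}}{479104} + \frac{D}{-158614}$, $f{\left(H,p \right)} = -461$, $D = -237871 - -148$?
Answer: $- \frac{17516294727808}{6845930778817825} \approx -0.0025586$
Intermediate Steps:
$D = -237723$ ($D = -237871 + 148 = -237723$)
$B = \frac{57067646043}{37996300928}$ ($B = \frac{\left(25 + 14\right)^{2}}{479104} - \frac{237723}{-158614} = 39^{2} \cdot \frac{1}{479104} - - \frac{237723}{158614} = 1521 \cdot \frac{1}{479104} + \frac{237723}{158614} = \frac{1521}{479104} + \frac{237723}{158614} = \frac{57067646043}{37996300928} \approx 1.5019$)
$O = - \frac{180866}{461}$ ($O = -3 + \frac{179483}{-461} = -3 + 179483 \left(- \frac{1}{461}\right) = -3 - \frac{179483}{461} = - \frac{180866}{461} \approx -392.33$)
$\frac{1}{B + O} = \frac{1}{\frac{57067646043}{37996300928} - \frac{180866}{461}} = \frac{1}{- \frac{6845930778817825}{17516294727808}} = - \frac{17516294727808}{6845930778817825}$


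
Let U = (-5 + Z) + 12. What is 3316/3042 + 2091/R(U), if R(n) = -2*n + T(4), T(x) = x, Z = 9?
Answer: -3133987/42588 ≈ -73.589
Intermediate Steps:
U = 16 (U = (-5 + 9) + 12 = 4 + 12 = 16)
R(n) = 4 - 2*n (R(n) = -2*n + 4 = 4 - 2*n)
3316/3042 + 2091/R(U) = 3316/3042 + 2091/(4 - 2*16) = 3316*(1/3042) + 2091/(4 - 32) = 1658/1521 + 2091/(-28) = 1658/1521 + 2091*(-1/28) = 1658/1521 - 2091/28 = -3133987/42588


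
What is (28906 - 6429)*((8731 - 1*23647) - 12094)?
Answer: -607103770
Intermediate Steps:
(28906 - 6429)*((8731 - 1*23647) - 12094) = 22477*((8731 - 23647) - 12094) = 22477*(-14916 - 12094) = 22477*(-27010) = -607103770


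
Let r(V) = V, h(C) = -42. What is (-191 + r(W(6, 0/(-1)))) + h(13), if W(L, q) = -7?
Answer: -240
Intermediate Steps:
(-191 + r(W(6, 0/(-1)))) + h(13) = (-191 - 7) - 42 = -198 - 42 = -240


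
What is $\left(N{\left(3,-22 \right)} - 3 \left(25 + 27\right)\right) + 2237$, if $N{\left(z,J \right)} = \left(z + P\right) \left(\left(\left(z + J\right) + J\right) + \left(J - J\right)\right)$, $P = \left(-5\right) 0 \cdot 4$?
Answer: $1958$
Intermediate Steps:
$P = 0$ ($P = 0 \cdot 4 = 0$)
$N{\left(z,J \right)} = z \left(z + 2 J\right)$ ($N{\left(z,J \right)} = \left(z + 0\right) \left(\left(\left(z + J\right) + J\right) + \left(J - J\right)\right) = z \left(\left(\left(J + z\right) + J\right) + 0\right) = z \left(\left(z + 2 J\right) + 0\right) = z \left(z + 2 J\right)$)
$\left(N{\left(3,-22 \right)} - 3 \left(25 + 27\right)\right) + 2237 = \left(3 \left(3 + 2 \left(-22\right)\right) - 3 \left(25 + 27\right)\right) + 2237 = \left(3 \left(3 - 44\right) - 156\right) + 2237 = \left(3 \left(-41\right) - 156\right) + 2237 = \left(-123 - 156\right) + 2237 = -279 + 2237 = 1958$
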